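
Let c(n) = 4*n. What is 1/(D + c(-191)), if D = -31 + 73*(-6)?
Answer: -1/1233 ≈ -0.00081103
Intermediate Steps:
D = -469 (D = -31 - 438 = -469)
1/(D + c(-191)) = 1/(-469 + 4*(-191)) = 1/(-469 - 764) = 1/(-1233) = -1/1233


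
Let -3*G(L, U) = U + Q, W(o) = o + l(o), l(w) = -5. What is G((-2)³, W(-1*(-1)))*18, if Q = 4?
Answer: 0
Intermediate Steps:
W(o) = -5 + o (W(o) = o - 5 = -5 + o)
G(L, U) = -4/3 - U/3 (G(L, U) = -(U + 4)/3 = -(4 + U)/3 = -4/3 - U/3)
G((-2)³, W(-1*(-1)))*18 = (-4/3 - (-5 - 1*(-1))/3)*18 = (-4/3 - (-5 + 1)/3)*18 = (-4/3 - ⅓*(-4))*18 = (-4/3 + 4/3)*18 = 0*18 = 0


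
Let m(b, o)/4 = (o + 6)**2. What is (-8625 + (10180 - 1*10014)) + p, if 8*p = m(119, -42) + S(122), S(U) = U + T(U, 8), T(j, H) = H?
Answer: -31179/4 ≈ -7794.8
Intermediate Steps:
S(U) = 8 + U (S(U) = U + 8 = 8 + U)
m(b, o) = 4*(6 + o)**2 (m(b, o) = 4*(o + 6)**2 = 4*(6 + o)**2)
p = 2657/4 (p = (4*(6 - 42)**2 + (8 + 122))/8 = (4*(-36)**2 + 130)/8 = (4*1296 + 130)/8 = (5184 + 130)/8 = (1/8)*5314 = 2657/4 ≈ 664.25)
(-8625 + (10180 - 1*10014)) + p = (-8625 + (10180 - 1*10014)) + 2657/4 = (-8625 + (10180 - 10014)) + 2657/4 = (-8625 + 166) + 2657/4 = -8459 + 2657/4 = -31179/4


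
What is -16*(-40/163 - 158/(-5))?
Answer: -408864/815 ≈ -501.67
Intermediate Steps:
-16*(-40/163 - 158/(-5)) = -16*(-40*1/163 - 158*(-1/5)) = -16*(-40/163 + 158/5) = -16*25554/815 = -408864/815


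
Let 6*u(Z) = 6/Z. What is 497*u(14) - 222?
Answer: -373/2 ≈ -186.50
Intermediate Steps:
u(Z) = 1/Z (u(Z) = (6/Z)/6 = 1/Z)
497*u(14) - 222 = 497/14 - 222 = 497*(1/14) - 222 = 71/2 - 222 = -373/2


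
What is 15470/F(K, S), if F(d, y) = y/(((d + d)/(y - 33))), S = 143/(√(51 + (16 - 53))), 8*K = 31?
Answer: 1678495/5203 + 387345*√14/5203 ≈ 601.15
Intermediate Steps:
K = 31/8 (K = (⅛)*31 = 31/8 ≈ 3.8750)
S = 143*√14/14 (S = 143/(√(51 - 37)) = 143/(√14) = 143*(√14/14) = 143*√14/14 ≈ 38.218)
F(d, y) = y*(-33 + y)/(2*d) (F(d, y) = y/(((2*d)/(-33 + y))) = y/((2*d/(-33 + y))) = y*((-33 + y)/(2*d)) = y*(-33 + y)/(2*d))
15470/F(K, S) = 15470/(((143*√14/14)*(-33 + 143*√14/14)/(2*(31/8)))) = 15470/(((½)*(143*√14/14)*(8/31)*(-33 + 143*√14/14))) = 15470/((286*√14*(-33 + 143*√14/14)/217)) = 15470*(31*√14/(572*(-33 + 143*√14/14))) = 18445*√14/(22*(-33 + 143*√14/14))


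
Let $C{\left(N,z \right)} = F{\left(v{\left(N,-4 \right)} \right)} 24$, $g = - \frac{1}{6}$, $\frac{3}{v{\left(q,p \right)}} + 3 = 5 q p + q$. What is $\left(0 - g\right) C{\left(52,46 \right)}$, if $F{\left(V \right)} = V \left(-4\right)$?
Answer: $\frac{48}{991} \approx 0.048436$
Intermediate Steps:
$v{\left(q,p \right)} = \frac{3}{-3 + q + 5 p q}$ ($v{\left(q,p \right)} = \frac{3}{-3 + \left(5 q p + q\right)} = \frac{3}{-3 + \left(5 p q + q\right)} = \frac{3}{-3 + \left(q + 5 p q\right)} = \frac{3}{-3 + q + 5 p q}$)
$g = - \frac{1}{6}$ ($g = \left(-1\right) \frac{1}{6} = - \frac{1}{6} \approx -0.16667$)
$F{\left(V \right)} = - 4 V$
$C{\left(N,z \right)} = - \frac{288}{-3 - 19 N}$ ($C{\left(N,z \right)} = - 4 \frac{3}{-3 + N + 5 \left(-4\right) N} 24 = - 4 \frac{3}{-3 + N - 20 N} 24 = - 4 \frac{3}{-3 - 19 N} 24 = - \frac{12}{-3 - 19 N} 24 = - \frac{288}{-3 - 19 N}$)
$\left(0 - g\right) C{\left(52,46 \right)} = \left(0 - - \frac{1}{6}\right) \frac{288}{3 + 19 \cdot 52} = \left(0 + \frac{1}{6}\right) \frac{288}{3 + 988} = \frac{288 \cdot \frac{1}{991}}{6} = \frac{1}{6} \cdot \frac{288}{991} = \frac{48}{991}$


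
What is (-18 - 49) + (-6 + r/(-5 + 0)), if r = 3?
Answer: -368/5 ≈ -73.600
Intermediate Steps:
(-18 - 49) + (-6 + r/(-5 + 0)) = (-18 - 49) + (-6 + 3/(-5 + 0)) = -67 + (-6 + 3/(-5)) = -67 + (-6 - 1/5*3) = -67 + (-6 - 3/5) = -67 - 33/5 = -368/5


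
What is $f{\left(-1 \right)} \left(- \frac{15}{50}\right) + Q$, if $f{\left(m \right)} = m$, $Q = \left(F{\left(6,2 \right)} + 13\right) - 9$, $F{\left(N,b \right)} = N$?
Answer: $\frac{103}{10} \approx 10.3$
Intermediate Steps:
$Q = 10$ ($Q = \left(6 + 13\right) - 9 = 19 - 9 = 10$)
$f{\left(-1 \right)} \left(- \frac{15}{50}\right) + Q = - \frac{-15}{50} + 10 = \left(-1\right) \left(- \frac{3}{10}\right) + 10 = \frac{3}{10} + 10 = \frac{103}{10}$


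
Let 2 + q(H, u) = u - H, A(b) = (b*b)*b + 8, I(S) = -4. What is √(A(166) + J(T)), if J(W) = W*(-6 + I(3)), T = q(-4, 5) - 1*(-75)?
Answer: 2*√1143371 ≈ 2138.6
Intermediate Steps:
A(b) = 8 + b³ (A(b) = b²*b + 8 = b³ + 8 = 8 + b³)
q(H, u) = -2 + u - H (q(H, u) = -2 + (u - H) = -2 + u - H)
T = 82 (T = (-2 + 5 - 1*(-4)) - 1*(-75) = (-2 + 5 + 4) + 75 = 7 + 75 = 82)
J(W) = -10*W (J(W) = W*(-6 - 4) = W*(-10) = -10*W)
√(A(166) + J(T)) = √((8 + 166³) - 10*82) = √((8 + 4574296) - 820) = √(4574304 - 820) = √4573484 = 2*√1143371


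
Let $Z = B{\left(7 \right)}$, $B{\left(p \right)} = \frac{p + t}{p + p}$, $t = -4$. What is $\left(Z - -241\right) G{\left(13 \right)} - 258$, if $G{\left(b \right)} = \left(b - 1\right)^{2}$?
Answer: $\frac{241338}{7} \approx 34477.0$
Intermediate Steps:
$G{\left(b \right)} = \left(-1 + b\right)^{2}$
$B{\left(p \right)} = \frac{-4 + p}{2 p}$ ($B{\left(p \right)} = \frac{p - 4}{p + p} = \frac{-4 + p}{2 p}$)
$Z = \frac{3}{14}$ ($Z = \frac{-4 + 7}{2 \cdot 7} = \frac{1}{2} \cdot \frac{1}{7} \cdot 3 = \frac{3}{14} \approx 0.21429$)
$\left(Z - -241\right) G{\left(13 \right)} - 258 = \left(\frac{3}{14} - -241\right) \left(-1 + 13\right)^{2} - 258 = \left(\frac{3}{14} + 241\right) 12^{2} - 258 = \frac{3377}{14} \cdot 144 - 258 = \frac{243144}{7} - 258 = \frac{241338}{7}$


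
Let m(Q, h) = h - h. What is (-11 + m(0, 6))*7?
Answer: -77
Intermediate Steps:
m(Q, h) = 0
(-11 + m(0, 6))*7 = (-11 + 0)*7 = -11*7 = -77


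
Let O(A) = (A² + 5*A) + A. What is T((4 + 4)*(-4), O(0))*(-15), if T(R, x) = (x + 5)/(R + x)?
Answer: 75/32 ≈ 2.3438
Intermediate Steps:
O(A) = A² + 6*A
T(R, x) = (5 + x)/(R + x)
T((4 + 4)*(-4), O(0))*(-15) = ((5 + 0*(6 + 0))/((4 + 4)*(-4) + 0*(6 + 0)))*(-15) = ((5 + 0*6)/(8*(-4) + 0*6))*(-15) = ((5 + 0)/(-32 + 0))*(-15) = (5/(-32))*(-15) = -1/32*5*(-15) = -5/32*(-15) = 75/32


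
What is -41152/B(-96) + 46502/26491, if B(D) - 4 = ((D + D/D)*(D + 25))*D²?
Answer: 722390908054/411682882171 ≈ 1.7547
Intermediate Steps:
B(D) = 4 + D²*(1 + D)*(25 + D) (B(D) = 4 + ((D + D/D)*(D + 25))*D² = 4 + ((D + 1)*(25 + D))*D² = 4 + ((1 + D)*(25 + D))*D² = 4 + D²*(1 + D)*(25 + D))
-41152/B(-96) + 46502/26491 = -41152/(4 + (-96)⁴ + 25*(-96)² + 26*(-96)³) + 46502/26491 = -41152/(4 + 84934656 + 25*9216 + 26*(-884736)) + 46502*(1/26491) = -41152/(4 + 84934656 + 230400 - 23003136) + 46502/26491 = -41152/62161924 + 46502/26491 = -41152*1/62161924 + 46502/26491 = -10288/15540481 + 46502/26491 = 722390908054/411682882171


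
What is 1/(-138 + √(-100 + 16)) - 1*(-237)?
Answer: 755533/3188 - I*√21/9564 ≈ 236.99 - 0.00047915*I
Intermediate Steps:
1/(-138 + √(-100 + 16)) - 1*(-237) = 1/(-138 + √(-84)) + 237 = 1/(-138 + 2*I*√21) + 237 = 237 + 1/(-138 + 2*I*√21)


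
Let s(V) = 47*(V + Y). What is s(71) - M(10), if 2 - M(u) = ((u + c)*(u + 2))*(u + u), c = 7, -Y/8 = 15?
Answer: 1775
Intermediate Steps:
Y = -120 (Y = -8*15 = -120)
M(u) = 2 - 2*u*(2 + u)*(7 + u) (M(u) = 2 - (u + 7)*(u + 2)*(u + u) = 2 - (7 + u)*(2 + u)*2*u = 2 - (2 + u)*(7 + u)*2*u = 2 - 2*u*(2 + u)*(7 + u))
s(V) = -5640 + 47*V (s(V) = 47*(V - 120) = 47*(-120 + V) = -5640 + 47*V)
s(71) - M(10) = (-5640 + 47*71) - (2 - 28*10 - 18*10**2 - 2*10**3) = (-5640 + 3337) - (2 - 280 - 18*100 - 2*1000) = -2303 - (2 - 280 - 1800 - 2000) = -2303 - 1*(-4078) = -2303 + 4078 = 1775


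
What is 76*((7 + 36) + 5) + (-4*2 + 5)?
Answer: 3645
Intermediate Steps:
76*((7 + 36) + 5) + (-4*2 + 5) = 76*(43 + 5) + (-8 + 5) = 76*48 - 3 = 3648 - 3 = 3645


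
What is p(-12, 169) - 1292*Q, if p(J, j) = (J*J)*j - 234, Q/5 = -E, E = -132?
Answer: -828618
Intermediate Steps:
Q = 660 (Q = 5*(-1*(-132)) = 5*132 = 660)
p(J, j) = -234 + j*J**2 (p(J, j) = J**2*j - 234 = j*J**2 - 234 = -234 + j*J**2)
p(-12, 169) - 1292*Q = (-234 + 169*(-12)**2) - 1292*660 = (-234 + 169*144) - 852720 = (-234 + 24336) - 852720 = 24102 - 852720 = -828618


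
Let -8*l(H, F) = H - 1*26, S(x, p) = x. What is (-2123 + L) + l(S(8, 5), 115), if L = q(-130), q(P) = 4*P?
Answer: -10563/4 ≈ -2640.8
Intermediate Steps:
L = -520 (L = 4*(-130) = -520)
l(H, F) = 13/4 - H/8 (l(H, F) = -(H - 1*26)/8 = -(H - 26)/8 = -(-26 + H)/8 = 13/4 - H/8)
(-2123 + L) + l(S(8, 5), 115) = (-2123 - 520) + (13/4 - ⅛*8) = -2643 + (13/4 - 1) = -2643 + 9/4 = -10563/4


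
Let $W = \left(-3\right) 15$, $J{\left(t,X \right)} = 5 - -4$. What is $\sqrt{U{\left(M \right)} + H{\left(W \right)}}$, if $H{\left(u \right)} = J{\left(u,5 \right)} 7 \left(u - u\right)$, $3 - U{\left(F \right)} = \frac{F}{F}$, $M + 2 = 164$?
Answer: $\sqrt{2} \approx 1.4142$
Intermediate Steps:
$J{\left(t,X \right)} = 9$ ($J{\left(t,X \right)} = 5 + 4 = 9$)
$M = 162$ ($M = -2 + 164 = 162$)
$U{\left(F \right)} = 2$ ($U{\left(F \right)} = 3 - \frac{F}{F} = 3 - 1 = 2$)
$W = -45$
$H{\left(u \right)} = 0$ ($H{\left(u \right)} = 9 \cdot 7 \left(u - u\right) = 63 \cdot 0 = 0$)
$\sqrt{U{\left(M \right)} + H{\left(W \right)}} = \sqrt{2 + 0} = \sqrt{2}$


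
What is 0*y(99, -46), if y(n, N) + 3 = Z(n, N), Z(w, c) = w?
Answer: 0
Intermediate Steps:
y(n, N) = -3 + n
0*y(99, -46) = 0*(-3 + 99) = 0*96 = 0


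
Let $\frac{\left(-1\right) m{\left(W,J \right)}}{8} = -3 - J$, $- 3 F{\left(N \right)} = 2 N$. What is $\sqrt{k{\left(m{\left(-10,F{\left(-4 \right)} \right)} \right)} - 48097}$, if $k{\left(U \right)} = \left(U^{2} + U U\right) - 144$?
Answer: $\frac{i \sqrt{397177}}{3} \approx 210.07 i$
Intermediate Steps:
$F{\left(N \right)} = - \frac{2 N}{3}$
$m{\left(W,J \right)} = 24 + 8 J$ ($m{\left(W,J \right)} = - 8 \left(-3 - J\right) = 24 + 8 J$)
$k{\left(U \right)} = -144 + 2 U^{2}$ ($k{\left(U \right)} = \left(U^{2} + U^{2}\right) - 144 = 2 U^{2} - 144 = -144 + 2 U^{2}$)
$\sqrt{k{\left(m{\left(-10,F{\left(-4 \right)} \right)} \right)} - 48097} = \sqrt{\left(-144 + 2 \left(24 + 8 \left(\left(- \frac{2}{3}\right) \left(-4\right)\right)\right)^{2}\right) - 48097} = \sqrt{\left(-144 + 2 \left(24 + 8 \cdot \frac{8}{3}\right)^{2}\right) - 48097} = \sqrt{\left(-144 + 2 \left(24 + \frac{64}{3}\right)^{2}\right) - 48097} = \sqrt{\left(-144 + 2 \left(\frac{136}{3}\right)^{2}\right) - 48097} = \sqrt{\left(-144 + 2 \cdot \frac{18496}{9}\right) - 48097} = \sqrt{\left(-144 + \frac{36992}{9}\right) - 48097} = \sqrt{\frac{35696}{9} - 48097} = \sqrt{- \frac{397177}{9}} = \frac{i \sqrt{397177}}{3}$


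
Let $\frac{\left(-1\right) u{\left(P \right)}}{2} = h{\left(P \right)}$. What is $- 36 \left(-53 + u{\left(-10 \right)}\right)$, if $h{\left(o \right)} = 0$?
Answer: $1908$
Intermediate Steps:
$u{\left(P \right)} = 0$ ($u{\left(P \right)} = \left(-2\right) 0 = 0$)
$- 36 \left(-53 + u{\left(-10 \right)}\right) = - 36 \left(-53 + 0\right) = \left(-36\right) \left(-53\right) = 1908$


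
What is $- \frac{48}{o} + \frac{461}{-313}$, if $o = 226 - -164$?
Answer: $- \frac{32469}{20345} \approx -1.5959$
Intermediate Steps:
$o = 390$ ($o = 226 + 164 = 390$)
$- \frac{48}{o} + \frac{461}{-313} = - \frac{48}{390} + \frac{461}{-313} = \left(-48\right) \frac{1}{390} + 461 \left(- \frac{1}{313}\right) = - \frac{8}{65} - \frac{461}{313} = - \frac{32469}{20345}$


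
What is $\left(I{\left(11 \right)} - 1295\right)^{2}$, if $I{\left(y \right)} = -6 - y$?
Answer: $1721344$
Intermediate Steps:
$\left(I{\left(11 \right)} - 1295\right)^{2} = \left(\left(-6 - 11\right) - 1295\right)^{2} = \left(-17 - 1295\right)^{2} = \left(-1312\right)^{2} = 1721344$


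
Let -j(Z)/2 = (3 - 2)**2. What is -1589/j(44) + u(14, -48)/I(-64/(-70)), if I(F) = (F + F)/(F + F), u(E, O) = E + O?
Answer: 1521/2 ≈ 760.50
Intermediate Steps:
j(Z) = -2 (j(Z) = -2*(3 - 2)**2 = -2*1**2 = -2*1 = -2)
I(F) = 1 (I(F) = (2*F)/((2*F)) = (2*F)*(1/(2*F)) = 1)
-1589/j(44) + u(14, -48)/I(-64/(-70)) = -1589/(-2) + (14 - 48)/1 = -1589*(-1/2) - 34*1 = 1589/2 - 34 = 1521/2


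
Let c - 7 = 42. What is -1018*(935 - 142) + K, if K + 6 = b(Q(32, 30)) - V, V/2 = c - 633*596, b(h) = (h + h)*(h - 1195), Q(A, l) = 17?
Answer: -92894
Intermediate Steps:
c = 49 (c = 7 + 42 = 49)
b(h) = 2*h*(-1195 + h) (b(h) = (2*h)*(-1195 + h) = 2*h*(-1195 + h))
V = -754438 (V = 2*(49 - 633*596) = 2*(49 - 377268) = 2*(-377219) = -754438)
K = 714380 (K = -6 + (2*17*(-1195 + 17) - 1*(-754438)) = -6 + (2*17*(-1178) + 754438) = -6 + (-40052 + 754438) = -6 + 714386 = 714380)
-1018*(935 - 142) + K = -1018*(935 - 142) + 714380 = -1018*793 + 714380 = -807274 + 714380 = -92894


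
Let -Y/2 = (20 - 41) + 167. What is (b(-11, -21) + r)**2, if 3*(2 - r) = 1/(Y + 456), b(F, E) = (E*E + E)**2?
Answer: 7532466433187089/242064 ≈ 3.1118e+10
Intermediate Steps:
Y = -292 (Y = -2*((20 - 41) + 167) = -2*(-21 + 167) = -2*146 = -292)
b(F, E) = (E + E**2)**2 (b(F, E) = (E**2 + E)**2 = (E + E**2)**2)
r = 983/492 (r = 2 - 1/(3*(-292 + 456)) = 2 - 1/3/164 = 2 - 1/3*1/164 = 2 - 1/492 = 983/492 ≈ 1.9980)
(b(-11, -21) + r)**2 = ((-21)**2*(1 - 21)**2 + 983/492)**2 = (441*(-20)**2 + 983/492)**2 = (441*400 + 983/492)**2 = (176400 + 983/492)**2 = (86789783/492)**2 = 7532466433187089/242064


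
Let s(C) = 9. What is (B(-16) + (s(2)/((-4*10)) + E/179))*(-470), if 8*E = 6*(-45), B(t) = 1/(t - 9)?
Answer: 763139/3580 ≈ 213.17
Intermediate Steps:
B(t) = 1/(-9 + t)
E = -135/4 (E = (6*(-45))/8 = (⅛)*(-270) = -135/4 ≈ -33.750)
(B(-16) + (s(2)/((-4*10)) + E/179))*(-470) = (1/(-9 - 16) + (9/((-4*10)) - 135/4/179))*(-470) = (1/(-25) + (9/(-40) - 135/4*1/179))*(-470) = (-1/25 + (9*(-1/40) - 135/716))*(-470) = (-1/25 + (-9/40 - 135/716))*(-470) = (-1/25 - 2961/7160)*(-470) = -16237/35800*(-470) = 763139/3580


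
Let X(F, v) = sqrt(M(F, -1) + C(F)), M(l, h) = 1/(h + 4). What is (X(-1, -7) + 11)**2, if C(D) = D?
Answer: (33 + I*sqrt(6))**2/9 ≈ 120.33 + 17.963*I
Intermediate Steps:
M(l, h) = 1/(4 + h)
X(F, v) = sqrt(1/3 + F) (X(F, v) = sqrt(1/(4 - 1) + F) = sqrt(1/3 + F))
(X(-1, -7) + 11)**2 = (sqrt(3 + 9*(-1))/3 + 11)**2 = (sqrt(3 - 9)/3 + 11)**2 = (sqrt(-6)/3 + 11)**2 = ((I*sqrt(6))/3 + 11)**2 = (I*sqrt(6)/3 + 11)**2 = (11 + I*sqrt(6)/3)**2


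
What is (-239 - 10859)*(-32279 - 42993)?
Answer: 835368656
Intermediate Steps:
(-239 - 10859)*(-32279 - 42993) = -11098*(-75272) = 835368656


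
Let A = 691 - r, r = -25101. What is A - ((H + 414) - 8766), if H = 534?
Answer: 33610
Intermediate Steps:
A = 25792 (A = 691 - 1*(-25101) = 691 + 25101 = 25792)
A - ((H + 414) - 8766) = 25792 - ((534 + 414) - 8766) = 25792 - (948 - 8766) = 25792 - 1*(-7818) = 25792 + 7818 = 33610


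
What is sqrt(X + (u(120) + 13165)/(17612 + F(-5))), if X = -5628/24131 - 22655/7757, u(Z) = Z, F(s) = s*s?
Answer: I*sqrt(26163859655584306690099518)/3301367153379 ≈ 1.5494*I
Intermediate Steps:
F(s) = s**2
X = -590344201/187184167 (X = -5628*1/24131 - 22655*1/7757 = -5628/24131 - 22655/7757 = -590344201/187184167 ≈ -3.1538)
sqrt(X + (u(120) + 13165)/(17612 + F(-5))) = sqrt(-590344201/187184167 + (120 + 13165)/(17612 + (-5)**2)) = sqrt(-590344201/187184167 + 13285/(17612 + 25)) = sqrt(-590344201/187184167 + 13285/17637) = sqrt(-7925159014442/3301367153379) = I*sqrt(26163859655584306690099518)/3301367153379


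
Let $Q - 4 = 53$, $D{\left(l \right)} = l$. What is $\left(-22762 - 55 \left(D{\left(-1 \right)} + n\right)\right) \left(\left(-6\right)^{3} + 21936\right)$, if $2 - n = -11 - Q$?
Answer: $-576818040$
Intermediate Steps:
$Q = 57$ ($Q = 4 + 53 = 57$)
$n = 70$ ($n = 2 - \left(-11 - 57\right) = 2 - -68 = 2 + 68 = 70$)
$\left(-22762 - 55 \left(D{\left(-1 \right)} + n\right)\right) \left(\left(-6\right)^{3} + 21936\right) = \left(-22762 - 55 \left(-1 + 70\right)\right) \left(\left(-6\right)^{3} + 21936\right) = \left(-22762 - 3795\right) \left(-216 + 21936\right) = \left(-22762 - 3795\right) 21720 = \left(-26557\right) 21720 = -576818040$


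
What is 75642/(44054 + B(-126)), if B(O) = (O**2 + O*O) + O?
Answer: 37821/37840 ≈ 0.99950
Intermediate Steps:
B(O) = O + 2*O**2 (B(O) = (O**2 + O**2) + O = 2*O**2 + O = O + 2*O**2)
75642/(44054 + B(-126)) = 75642/(44054 - 126*(1 + 2*(-126))) = 75642/(44054 - 126*(1 - 252)) = 75642/(44054 - 126*(-251)) = 75642/(44054 + 31626) = 75642/75680 = 75642*(1/75680) = 37821/37840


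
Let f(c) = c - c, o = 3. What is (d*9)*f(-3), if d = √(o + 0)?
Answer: 0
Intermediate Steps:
d = √3 (d = √(3 + 0) = √3 ≈ 1.7320)
f(c) = 0
(d*9)*f(-3) = (√3*9)*0 = (9*√3)*0 = 0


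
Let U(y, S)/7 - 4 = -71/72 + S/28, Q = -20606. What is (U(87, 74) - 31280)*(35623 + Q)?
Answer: -33777873253/72 ≈ -4.6914e+8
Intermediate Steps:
U(y, S) = 1519/72 + S/4 (U(y, S) = 28 + 7*(-71/72 + S/28) = 28 + (-497/72 + S/4) = 1519/72 + S/4)
(U(87, 74) - 31280)*(35623 + Q) = ((1519/72 + (¼)*74) - 31280)*(35623 - 20606) = ((1519/72 + 37/2) - 31280)*15017 = (2851/72 - 31280)*15017 = -2249309/72*15017 = -33777873253/72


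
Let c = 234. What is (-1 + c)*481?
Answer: 112073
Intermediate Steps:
(-1 + c)*481 = (-1 + 234)*481 = 233*481 = 112073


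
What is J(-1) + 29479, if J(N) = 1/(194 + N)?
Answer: 5689448/193 ≈ 29479.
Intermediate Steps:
J(-1) + 29479 = 1/(194 - 1) + 29479 = 1/193 + 29479 = 5689448/193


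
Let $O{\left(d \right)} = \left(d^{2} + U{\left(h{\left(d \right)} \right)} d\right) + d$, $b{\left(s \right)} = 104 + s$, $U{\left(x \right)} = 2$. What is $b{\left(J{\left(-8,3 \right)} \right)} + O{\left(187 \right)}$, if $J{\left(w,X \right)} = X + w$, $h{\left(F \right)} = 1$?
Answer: $35629$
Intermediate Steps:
$O{\left(d \right)} = d^{2} + 3 d$ ($O{\left(d \right)} = \left(d^{2} + 2 d\right) + d = d^{2} + 3 d$)
$b{\left(J{\left(-8,3 \right)} \right)} + O{\left(187 \right)} = \left(104 + \left(3 - 8\right)\right) + 187 \left(3 + 187\right) = \left(104 - 5\right) + 187 \cdot 190 = 99 + 35530 = 35629$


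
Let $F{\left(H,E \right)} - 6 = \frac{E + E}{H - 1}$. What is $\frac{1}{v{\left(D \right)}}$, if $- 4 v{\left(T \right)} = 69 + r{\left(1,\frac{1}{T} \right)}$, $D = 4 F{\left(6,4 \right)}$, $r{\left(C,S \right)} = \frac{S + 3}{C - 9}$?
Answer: $- \frac{4864}{83443} \approx -0.058291$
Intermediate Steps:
$F{\left(H,E \right)} = 6 + \frac{2 E}{-1 + H}$ ($F{\left(H,E \right)} = 6 + \frac{E + E}{H - 1} = 6 + \frac{2 E}{-1 + H}$)
$r{\left(C,S \right)} = \frac{3 + S}{-9 + C}$
$D = \frac{152}{5}$ ($D = 4 \frac{2 \left(-3 + 4 + 3 \cdot 6\right)}{-1 + 6} = 4 \frac{2 \left(-3 + 4 + 18\right)}{5} = 4 \cdot 2 \cdot \frac{1}{5} \cdot 19 = 4 \cdot \frac{38}{5} = \frac{152}{5} \approx 30.4$)
$v{\left(T \right)} = - \frac{549}{32} + \frac{1}{32 T}$ ($v{\left(T \right)} = - \frac{69 + \frac{3 + \frac{1}{T}}{-9 + 1}}{4} = - \frac{69 + \frac{3 + \frac{1}{T}}{-8}}{4} = - \frac{69 - \frac{3 + \frac{1}{T}}{8}}{4} = - \frac{69 - \left(\frac{3}{8} + \frac{1}{8 T}\right)}{4} = - \frac{\frac{549}{8} - \frac{1}{8 T}}{4} = - \frac{549}{32} + \frac{1}{32 T}$)
$\frac{1}{v{\left(D \right)}} = \frac{1}{\frac{1}{32} \frac{1}{\frac{152}{5}} \left(1 - \frac{83448}{5}\right)} = \frac{1}{\frac{1}{32} \cdot \frac{5}{152} \left(1 - \frac{83448}{5}\right)} = \frac{1}{\frac{1}{32} \cdot \frac{5}{152} \left(- \frac{83443}{5}\right)} = \frac{1}{- \frac{83443}{4864}} = - \frac{4864}{83443}$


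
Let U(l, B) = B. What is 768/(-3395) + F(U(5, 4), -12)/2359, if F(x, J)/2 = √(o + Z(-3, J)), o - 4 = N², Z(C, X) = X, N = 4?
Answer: -768/3395 + 4*√2/2359 ≈ -0.22382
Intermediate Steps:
o = 20 (o = 4 + 4² = 4 + 16 = 20)
F(x, J) = 2*√(20 + J)
768/(-3395) + F(U(5, 4), -12)/2359 = 768/(-3395) + (2*√(20 - 12))/2359 = 768*(-1/3395) + (2*√8)*(1/2359) = -768/3395 + (2*(2*√2))*(1/2359) = -768/3395 + (4*√2)*(1/2359) = -768/3395 + 4*√2/2359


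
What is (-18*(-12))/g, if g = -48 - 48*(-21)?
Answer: 9/40 ≈ 0.22500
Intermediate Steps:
g = 960 (g = -48 + 1008 = 960)
(-18*(-12))/g = -18*(-12)/960 = 216*(1/960) = 9/40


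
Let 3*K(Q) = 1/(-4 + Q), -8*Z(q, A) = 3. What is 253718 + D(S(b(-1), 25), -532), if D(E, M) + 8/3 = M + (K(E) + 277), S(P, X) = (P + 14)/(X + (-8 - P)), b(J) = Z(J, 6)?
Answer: 339890168/1341 ≈ 2.5346e+5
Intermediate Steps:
Z(q, A) = -3/8 (Z(q, A) = -⅛*3 = -3/8)
b(J) = -3/8
K(Q) = 1/(3*(-4 + Q))
S(P, X) = (14 + P)/(-8 + X - P)
D(E, M) = 823/3 + M + 1/(3*(-4 + E)) (D(E, M) = -8/3 + (M + (1/(3*(-4 + E)) + 277)) = -8/3 + (M + (277 + 1/(3*(-4 + E)))) = -8/3 + (277 + M + 1/(3*(-4 + E))) = 823/3 + M + 1/(3*(-4 + E)))
253718 + D(S(b(-1), 25), -532) = 253718 + (1 + (-4 + (-14 - 1*(-3/8))/(8 - 3/8 - 1*25))*(823 + 3*(-532)))/(3*(-4 + (-14 - 1*(-3/8))/(8 - 3/8 - 1*25))) = 253718 + (1 + (-4 + (-14 + 3/8)/(8 - 3/8 - 25))*(823 - 1596))/(3*(-4 + (-14 + 3/8)/(8 - 3/8 - 25))) = 253718 + (1 + (-4 - 109/8/(-139/8))*(-773))/(3*(-4 - 109/8/(-139/8))) = 253718 + (1 + (-4 - 8/139*(-109/8))*(-773))/(3*(-4 - 8/139*(-109/8))) = 253718 + (1 + (-4 + 109/139)*(-773))/(3*(-4 + 109/139)) = 253718 + (1 - 447/139*(-773))/(3*(-447/139)) = 253718 + (⅓)*(-139/447)*(1 + 345531/139) = 253718 + (⅓)*(-139/447)*(345670/139) = 253718 - 345670/1341 = 339890168/1341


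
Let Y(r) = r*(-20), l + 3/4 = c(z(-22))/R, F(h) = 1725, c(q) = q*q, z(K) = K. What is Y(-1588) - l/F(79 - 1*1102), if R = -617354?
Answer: 67644713414999/2129871300 ≈ 31760.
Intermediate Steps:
c(q) = q**2
l = -926999/1234708 (l = -3/4 + (-22)**2/(-617354) = -3/4 + 484*(-1/617354) = -3/4 - 242/308677 = -926999/1234708 ≈ -0.75078)
Y(r) = -20*r
Y(-1588) - l/F(79 - 1*1102) = -20*(-1588) - (-926999)/(1234708*1725) = 31760 - (-926999)/(1234708*1725) = 31760 - 1*(-926999/2129871300) = 31760 + 926999/2129871300 = 67644713414999/2129871300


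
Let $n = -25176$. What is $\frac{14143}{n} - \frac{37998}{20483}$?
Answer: $- \frac{1246328717}{515680008} \approx -2.4169$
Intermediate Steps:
$\frac{14143}{n} - \frac{37998}{20483} = \frac{14143}{-25176} - \frac{37998}{20483} = 14143 \left(- \frac{1}{25176}\right) - \frac{37998}{20483} = - \frac{14143}{25176} - \frac{37998}{20483} = - \frac{1246328717}{515680008}$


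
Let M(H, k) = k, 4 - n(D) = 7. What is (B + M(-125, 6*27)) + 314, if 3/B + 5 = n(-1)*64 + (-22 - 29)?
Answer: 118045/248 ≈ 475.99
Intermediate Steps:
n(D) = -3 (n(D) = 4 - 1*7 = 4 - 7 = -3)
B = -3/248 (B = 3/(-5 + (-3*64 + (-22 - 29))) = 3/(-5 + (-192 - 51)) = 3/(-5 - 243) = 3/(-248) = 3*(-1/248) = -3/248 ≈ -0.012097)
(B + M(-125, 6*27)) + 314 = (-3/248 + 6*27) + 314 = (-3/248 + 162) + 314 = 40173/248 + 314 = 118045/248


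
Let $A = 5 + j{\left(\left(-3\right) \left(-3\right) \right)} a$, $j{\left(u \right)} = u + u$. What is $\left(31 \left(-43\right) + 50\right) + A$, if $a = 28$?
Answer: $-774$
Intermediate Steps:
$j{\left(u \right)} = 2 u$
$A = 509$ ($A = 5 + 2 \left(\left(-3\right) \left(-3\right)\right) 28 = 5 + 2 \cdot 9 \cdot 28 = 5 + 18 \cdot 28 = 5 + 504 = 509$)
$\left(31 \left(-43\right) + 50\right) + A = \left(31 \left(-43\right) + 50\right) + 509 = \left(-1333 + 50\right) + 509 = -1283 + 509 = -774$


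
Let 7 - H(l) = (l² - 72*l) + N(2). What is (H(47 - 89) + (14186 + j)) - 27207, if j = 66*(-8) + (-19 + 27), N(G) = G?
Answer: -18324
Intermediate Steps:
H(l) = 5 - l² + 72*l (H(l) = 7 - ((l² - 72*l) + 2) = 7 - (2 + l² - 72*l) = 7 + (-2 - l² + 72*l) = 5 - l² + 72*l)
j = -520 (j = -528 + 8 = -520)
(H(47 - 89) + (14186 + j)) - 27207 = ((5 - (47 - 89)² + 72*(47 - 89)) + (14186 - 520)) - 27207 = ((5 - 1*(-42)² + 72*(-42)) + 13666) - 27207 = ((5 - 1*1764 - 3024) + 13666) - 27207 = ((5 - 1764 - 3024) + 13666) - 27207 = (-4783 + 13666) - 27207 = 8883 - 27207 = -18324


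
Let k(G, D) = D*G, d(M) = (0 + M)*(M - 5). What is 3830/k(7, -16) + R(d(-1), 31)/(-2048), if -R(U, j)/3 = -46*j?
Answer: -260093/7168 ≈ -36.285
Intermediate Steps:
d(M) = M*(-5 + M)
R(U, j) = 138*j (R(U, j) = -(-138)*j = 138*j)
3830/k(7, -16) + R(d(-1), 31)/(-2048) = 3830/((-16*7)) + (138*31)/(-2048) = 3830/(-112) + 4278*(-1/2048) = 3830*(-1/112) - 2139/1024 = -1915/56 - 2139/1024 = -260093/7168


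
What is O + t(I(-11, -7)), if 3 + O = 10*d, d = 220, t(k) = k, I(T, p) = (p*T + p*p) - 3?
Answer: 2320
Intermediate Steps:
I(T, p) = -3 + p² + T*p (I(T, p) = (T*p + p²) - 3 = (p² + T*p) - 3 = -3 + p² + T*p)
O = 2197 (O = -3 + 10*220 = -3 + 2200 = 2197)
O + t(I(-11, -7)) = 2197 + (-3 + (-7)² - 11*(-7)) = 2197 + (-3 + 49 + 77) = 2197 + 123 = 2320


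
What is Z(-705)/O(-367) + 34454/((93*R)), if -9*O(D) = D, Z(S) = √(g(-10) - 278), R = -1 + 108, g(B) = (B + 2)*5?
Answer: 322/93 + 9*I*√318/367 ≈ 3.4624 + 0.43731*I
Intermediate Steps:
g(B) = 10 + 5*B (g(B) = (2 + B)*5 = 10 + 5*B)
R = 107
Z(S) = I*√318 (Z(S) = √((10 + 5*(-10)) - 278) = √((10 - 50) - 278) = √(-40 - 278) = √(-318) = I*√318)
O(D) = -D/9
Z(-705)/O(-367) + 34454/((93*R)) = (I*√318)/((-⅑*(-367))) + 34454/((93*107)) = (I*√318)/(367/9) + 34454/9951 = (I*√318)*(9/367) + 34454*(1/9951) = 9*I*√318/367 + 322/93 = 322/93 + 9*I*√318/367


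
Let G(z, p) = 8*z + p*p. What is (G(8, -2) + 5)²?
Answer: 5329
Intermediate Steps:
G(z, p) = p² + 8*z (G(z, p) = 8*z + p² = p² + 8*z)
(G(8, -2) + 5)² = (((-2)² + 8*8) + 5)² = ((4 + 64) + 5)² = (68 + 5)² = 73² = 5329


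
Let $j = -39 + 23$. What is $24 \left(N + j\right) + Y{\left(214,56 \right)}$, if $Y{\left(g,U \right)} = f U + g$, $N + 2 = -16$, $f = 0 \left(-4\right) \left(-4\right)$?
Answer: $-602$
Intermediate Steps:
$f = 0$ ($f = 0 \left(-4\right) = 0$)
$N = -18$ ($N = -2 - 16 = -18$)
$Y{\left(g,U \right)} = g$ ($Y{\left(g,U \right)} = 0 U + g = 0 + g = g$)
$j = -16$
$24 \left(N + j\right) + Y{\left(214,56 \right)} = 24 \left(-18 - 16\right) + 214 = 24 \left(-34\right) + 214 = -816 + 214 = -602$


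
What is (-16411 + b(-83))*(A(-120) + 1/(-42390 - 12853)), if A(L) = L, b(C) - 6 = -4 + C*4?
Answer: 110978784301/55243 ≈ 2.0089e+6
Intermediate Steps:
b(C) = 2 + 4*C (b(C) = 6 + (-4 + C*4) = 6 + (-4 + 4*C) = 2 + 4*C)
(-16411 + b(-83))*(A(-120) + 1/(-42390 - 12853)) = (-16411 + (2 + 4*(-83)))*(-120 + 1/(-42390 - 12853)) = (-16411 + (2 - 332))*(-120 + 1/(-55243)) = (-16411 - 330)*(-120 - 1/55243) = -16741*(-6629161/55243) = 110978784301/55243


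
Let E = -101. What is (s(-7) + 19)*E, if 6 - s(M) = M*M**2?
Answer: -37168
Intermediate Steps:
s(M) = 6 - M**3 (s(M) = 6 - M*M**2 = 6 - M**3)
(s(-7) + 19)*E = ((6 - 1*(-7)**3) + 19)*(-101) = ((6 - 1*(-343)) + 19)*(-101) = ((6 + 343) + 19)*(-101) = (349 + 19)*(-101) = 368*(-101) = -37168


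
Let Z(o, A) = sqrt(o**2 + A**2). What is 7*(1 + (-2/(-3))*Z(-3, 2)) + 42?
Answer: 49 + 14*sqrt(13)/3 ≈ 65.826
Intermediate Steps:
Z(o, A) = sqrt(A**2 + o**2)
7*(1 + (-2/(-3))*Z(-3, 2)) + 42 = 7*(1 + (-2/(-3))*sqrt(2**2 + (-3)**2)) + 42 = 7*(1 + (-2*(-1/3))*sqrt(4 + 9)) + 42 = 7*(1 + 2*sqrt(13)/3) + 42 = (7 + 14*sqrt(13)/3) + 42 = 49 + 14*sqrt(13)/3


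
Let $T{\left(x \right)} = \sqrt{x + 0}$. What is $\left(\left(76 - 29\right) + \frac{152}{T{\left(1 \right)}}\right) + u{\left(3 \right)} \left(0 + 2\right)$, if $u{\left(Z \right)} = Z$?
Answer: $205$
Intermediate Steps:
$T{\left(x \right)} = \sqrt{x}$
$\left(\left(76 - 29\right) + \frac{152}{T{\left(1 \right)}}\right) + u{\left(3 \right)} \left(0 + 2\right) = \left(\left(76 - 29\right) + \frac{152}{\sqrt{1}}\right) + 3 \left(0 + 2\right) = \left(\left(76 - 29\right) + \frac{152}{1}\right) + 3 \cdot 2 = \left(47 + 152 \cdot 1\right) + 6 = \left(47 + 152\right) + 6 = 199 + 6 = 205$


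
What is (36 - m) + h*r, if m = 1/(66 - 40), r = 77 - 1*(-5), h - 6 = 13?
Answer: 41443/26 ≈ 1594.0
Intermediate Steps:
h = 19 (h = 6 + 13 = 19)
r = 82 (r = 77 + 5 = 82)
m = 1/26 ≈ 0.038462
(36 - m) + h*r = (36 - 1*1/26) + 19*82 = (36 - 1/26) + 1558 = 935/26 + 1558 = 41443/26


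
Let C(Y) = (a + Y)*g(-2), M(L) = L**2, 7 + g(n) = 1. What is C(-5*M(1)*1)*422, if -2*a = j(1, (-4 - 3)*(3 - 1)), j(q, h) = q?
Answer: 13926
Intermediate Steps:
g(n) = -6 (g(n) = -7 + 1 = -6)
a = -1/2 (a = -1/2*1 = -1/2 ≈ -0.50000)
C(Y) = 3 - 6*Y (C(Y) = (-1/2 + Y)*(-6) = 3 - 6*Y)
C(-5*M(1)*1)*422 = (3 - 6*(-5*1**2))*422 = (3 - 6*(-5*1))*422 = (3 - (-30))*422 = (3 - 6*(-5))*422 = (3 + 30)*422 = 33*422 = 13926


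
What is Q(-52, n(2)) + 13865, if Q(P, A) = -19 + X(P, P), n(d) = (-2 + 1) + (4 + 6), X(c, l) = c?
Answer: 13794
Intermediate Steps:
n(d) = 9 (n(d) = -1 + 10 = 9)
Q(P, A) = -19 + P
Q(-52, n(2)) + 13865 = (-19 - 52) + 13865 = -71 + 13865 = 13794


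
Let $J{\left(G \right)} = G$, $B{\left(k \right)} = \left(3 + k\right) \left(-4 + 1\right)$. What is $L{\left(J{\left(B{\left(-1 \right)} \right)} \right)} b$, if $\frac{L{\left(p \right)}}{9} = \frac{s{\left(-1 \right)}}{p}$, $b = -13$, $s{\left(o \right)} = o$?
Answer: $- \frac{39}{2} \approx -19.5$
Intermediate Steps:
$B{\left(k \right)} = -9 - 3 k$ ($B{\left(k \right)} = \left(3 + k\right) \left(-3\right) = -9 - 3 k$)
$L{\left(p \right)} = - \frac{9}{p}$ ($L{\left(p \right)} = 9 \left(- \frac{1}{p}\right) = - \frac{9}{p}$)
$L{\left(J{\left(B{\left(-1 \right)} \right)} \right)} b = - \frac{9}{-9 - -3} \left(-13\right) = - \frac{9}{-9 + 3} \left(-13\right) = - \frac{9}{-6} \left(-13\right) = \left(-9\right) \left(- \frac{1}{6}\right) \left(-13\right) = \frac{3}{2} \left(-13\right) = - \frac{39}{2}$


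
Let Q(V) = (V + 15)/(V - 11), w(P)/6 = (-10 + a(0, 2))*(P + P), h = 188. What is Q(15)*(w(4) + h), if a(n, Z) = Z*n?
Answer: -2190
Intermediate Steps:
w(P) = -120*P (w(P) = 6*((-10 + 2*0)*(P + P)) = 6*((-10 + 0)*(2*P)) = 6*(-20*P) = -120*P)
Q(V) = (15 + V)/(-11 + V)
Q(15)*(w(4) + h) = ((15 + 15)/(-11 + 15))*(-120*4 + 188) = (30/4)*(-480 + 188) = ((¼)*30)*(-292) = (15/2)*(-292) = -2190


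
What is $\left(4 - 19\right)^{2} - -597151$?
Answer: $597376$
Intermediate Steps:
$\left(4 - 19\right)^{2} - -597151 = \left(-15\right)^{2} + 597151 = 225 + 597151 = 597376$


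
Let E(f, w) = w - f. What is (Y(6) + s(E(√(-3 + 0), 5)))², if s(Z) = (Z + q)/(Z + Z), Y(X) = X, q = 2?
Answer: (871*√3 + 1991*I)/(4*(5*√3 + 11*I)) ≈ 44.599 + 0.82626*I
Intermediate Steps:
s(Z) = (2 + Z)/(2*Z) (s(Z) = (Z + 2)/(Z + Z) = (2 + Z)/((2*Z)) = (2 + Z)*(1/(2*Z)) = (2 + Z)/(2*Z))
(Y(6) + s(E(√(-3 + 0), 5)))² = (6 + (2 + (5 - √(-3 + 0)))/(2*(5 - √(-3 + 0))))² = (6 + (2 + (5 - √(-3)))/(2*(5 - √(-3))))² = (6 + (2 + (5 - I*√3))/(2*(5 - I*√3)))² = (6 + (7 - I*√3)/(2*(5 - I*√3)))²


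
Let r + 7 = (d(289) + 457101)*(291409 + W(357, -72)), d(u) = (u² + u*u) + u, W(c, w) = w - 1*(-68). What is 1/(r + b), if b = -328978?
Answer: 1/181962277975 ≈ 5.4956e-12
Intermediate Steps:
W(c, w) = 68 + w (W(c, w) = w + 68 = 68 + w)
d(u) = u + 2*u² (d(u) = (u² + u²) + u = 2*u² + u = u + 2*u²)
r = 181962606953 (r = -7 + (289*(1 + 2*289) + 457101)*(291409 + (68 - 72)) = -7 + (289*(1 + 578) + 457101)*(291409 - 4) = -7 + (289*579 + 457101)*291405 = -7 + (167331 + 457101)*291405 = -7 + 624432*291405 = -7 + 181962606960 = 181962606953)
1/(r + b) = 1/(181962606953 - 328978) = 1/181962277975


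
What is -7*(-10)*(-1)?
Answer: -70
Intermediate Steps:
-7*(-10)*(-1) = 70*(-1) = -70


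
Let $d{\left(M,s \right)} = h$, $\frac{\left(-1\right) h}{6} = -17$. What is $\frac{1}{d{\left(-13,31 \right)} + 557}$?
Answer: $\frac{1}{659} \approx 0.0015175$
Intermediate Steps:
$h = 102$ ($h = \left(-6\right) \left(-17\right) = 102$)
$d{\left(M,s \right)} = 102$
$\frac{1}{d{\left(-13,31 \right)} + 557} = \frac{1}{102 + 557} = \frac{1}{659}$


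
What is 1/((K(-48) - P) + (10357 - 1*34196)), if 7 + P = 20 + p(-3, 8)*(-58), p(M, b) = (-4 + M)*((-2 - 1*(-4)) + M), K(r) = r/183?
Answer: -61/1430222 ≈ -4.2651e-5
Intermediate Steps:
K(r) = r/183 (K(r) = r*(1/183) = r/183)
p(M, b) = (-4 + M)*(2 + M) (p(M, b) = (-4 + M)*((-2 + 4) + M) = (-4 + M)*(2 + M))
P = -393 (P = -7 + (20 + (-8 + (-3)**2 - 2*(-3))*(-58)) = -7 + (20 + (-8 + 9 + 6)*(-58)) = -7 + (20 + 7*(-58)) = -7 + (20 - 406) = -7 - 386 = -393)
1/((K(-48) - P) + (10357 - 1*34196)) = 1/(((1/183)*(-48) - 1*(-393)) + (10357 - 1*34196)) = 1/((-16/61 + 393) + (10357 - 34196)) = 1/(23957/61 - 23839) = 1/(-1430222/61) = -61/1430222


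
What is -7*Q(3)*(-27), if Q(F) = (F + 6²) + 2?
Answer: 7749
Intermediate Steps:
Q(F) = 38 + F (Q(F) = (F + 36) + 2 = (36 + F) + 2 = 38 + F)
-7*Q(3)*(-27) = -7*(38 + 3)*(-27) = -7*41*(-27) = -287*(-27) = 7749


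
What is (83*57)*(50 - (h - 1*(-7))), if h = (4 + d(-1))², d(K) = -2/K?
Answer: 33117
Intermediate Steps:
h = 36 (h = (4 - 2/(-1))² = (4 - 2*(-1))² = (4 + 2)² = 6² = 36)
(83*57)*(50 - (h - 1*(-7))) = (83*57)*(50 - (36 - 1*(-7))) = 4731*(50 - (36 + 7)) = 4731*(50 - 1*43) = 4731*(50 - 43) = 4731*7 = 33117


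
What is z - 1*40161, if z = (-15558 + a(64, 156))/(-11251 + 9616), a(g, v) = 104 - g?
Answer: -65647717/1635 ≈ -40152.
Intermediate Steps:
z = 15518/1635 (z = (-15558 + (104 - 1*64))/(-11251 + 9616) = (-15558 + (104 - 64))/(-1635) = (-15558 + 40)*(-1/1635) = -15518*(-1/1635) = 15518/1635 ≈ 9.4911)
z - 1*40161 = 15518/1635 - 1*40161 = 15518/1635 - 40161 = -65647717/1635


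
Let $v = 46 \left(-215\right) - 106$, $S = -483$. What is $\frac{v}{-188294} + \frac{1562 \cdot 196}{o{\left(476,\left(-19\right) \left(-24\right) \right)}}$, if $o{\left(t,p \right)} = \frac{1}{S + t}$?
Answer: $- \frac{201763041410}{94147} \approx -2.1431 \cdot 10^{6}$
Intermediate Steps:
$v = -9996$ ($v = -9890 - 106 = -9996$)
$o{\left(t,p \right)} = \frac{1}{-483 + t}$
$\frac{v}{-188294} + \frac{1562 \cdot 196}{o{\left(476,\left(-19\right) \left(-24\right) \right)}} = - \frac{9996}{-188294} + \frac{1562 \cdot 196}{\frac{1}{-483 + 476}} = \left(-9996\right) \left(- \frac{1}{188294}\right) + \frac{306152}{\frac{1}{-7}} = \frac{4998}{94147} + \frac{306152}{- \frac{1}{7}} = \frac{4998}{94147} + 306152 \left(-7\right) = \frac{4998}{94147} - 2143064 = - \frac{201763041410}{94147}$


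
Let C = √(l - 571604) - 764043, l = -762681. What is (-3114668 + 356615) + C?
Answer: -3522096 + I*√1334285 ≈ -3.5221e+6 + 1155.1*I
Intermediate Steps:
C = -764043 + I*√1334285 (C = √(-762681 - 571604) - 764043 = √(-1334285) - 764043 = I*√1334285 - 764043 = -764043 + I*√1334285 ≈ -7.6404e+5 + 1155.1*I)
(-3114668 + 356615) + C = (-3114668 + 356615) + (-764043 + I*√1334285) = -2758053 + (-764043 + I*√1334285) = -3522096 + I*√1334285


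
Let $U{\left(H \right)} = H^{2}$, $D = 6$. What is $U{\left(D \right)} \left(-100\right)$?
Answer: $-3600$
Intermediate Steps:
$U{\left(D \right)} \left(-100\right) = 6^{2} \left(-100\right) = 36 \left(-100\right) = -3600$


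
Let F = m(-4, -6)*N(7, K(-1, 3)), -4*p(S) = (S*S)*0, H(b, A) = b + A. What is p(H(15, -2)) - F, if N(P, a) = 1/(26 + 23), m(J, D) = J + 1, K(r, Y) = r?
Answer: 3/49 ≈ 0.061224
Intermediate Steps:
m(J, D) = 1 + J
H(b, A) = A + b
N(P, a) = 1/49
p(S) = 0 (p(S) = -S*S*0/4 = -S**2*0/4 = -1/4*0 = 0)
F = -3/49 (F = (1 - 4)*(1/49) = -3*1/49 = -3/49 ≈ -0.061224)
p(H(15, -2)) - F = 0 - 1*(-3/49) = 0 + 3/49 = 3/49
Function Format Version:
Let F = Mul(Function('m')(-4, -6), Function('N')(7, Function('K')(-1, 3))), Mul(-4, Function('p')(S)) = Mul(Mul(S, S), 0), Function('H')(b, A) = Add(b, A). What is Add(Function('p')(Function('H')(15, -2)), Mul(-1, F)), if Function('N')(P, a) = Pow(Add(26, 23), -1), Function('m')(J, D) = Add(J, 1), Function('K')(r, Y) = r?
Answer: Rational(3, 49) ≈ 0.061224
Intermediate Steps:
Function('m')(J, D) = Add(1, J)
Function('H')(b, A) = Add(A, b)
Function('N')(P, a) = Rational(1, 49) (Function('N')(P, a) = Pow(49, -1) = Rational(1, 49))
Function('p')(S) = 0 (Function('p')(S) = Mul(Rational(-1, 4), Mul(Mul(S, S), 0)) = Mul(Rational(-1, 4), Mul(Pow(S, 2), 0)) = Mul(Rational(-1, 4), 0) = 0)
F = Rational(-3, 49) (F = Mul(Add(1, -4), Rational(1, 49)) = Mul(-3, Rational(1, 49)) = Rational(-3, 49) ≈ -0.061224)
Add(Function('p')(Function('H')(15, -2)), Mul(-1, F)) = Add(0, Mul(-1, Rational(-3, 49))) = Add(0, Rational(3, 49)) = Rational(3, 49)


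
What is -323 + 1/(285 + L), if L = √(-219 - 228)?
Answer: (-323*√447 + 92054*I)/(√447 - 285*I) ≈ -323.0 - 0.00025888*I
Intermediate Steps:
L = I*√447 (L = √(-447) = I*√447 ≈ 21.142*I)
-323 + 1/(285 + L) = -323 + 1/(285 + I*√447)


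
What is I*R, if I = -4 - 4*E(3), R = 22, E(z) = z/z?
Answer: -176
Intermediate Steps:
E(z) = 1
I = -8 (I = -4 - 4*1 = -4 - 4 = -8)
I*R = -8*22 = -176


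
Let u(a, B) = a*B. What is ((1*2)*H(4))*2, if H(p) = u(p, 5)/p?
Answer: 20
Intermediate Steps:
u(a, B) = B*a
H(p) = 5 (H(p) = (5*p)/p = 5)
((1*2)*H(4))*2 = ((1*2)*5)*2 = (2*5)*2 = 10*2 = 20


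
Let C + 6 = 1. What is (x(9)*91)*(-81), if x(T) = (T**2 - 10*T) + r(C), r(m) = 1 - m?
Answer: 22113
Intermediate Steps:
C = -5 (C = -6 + 1 = -5)
x(T) = 6 + T**2 - 10*T (x(T) = (T**2 - 10*T) + (1 - 1*(-5)) = (T**2 - 10*T) + (1 + 5) = (T**2 - 10*T) + 6 = 6 + T**2 - 10*T)
(x(9)*91)*(-81) = ((6 + 9**2 - 10*9)*91)*(-81) = ((6 + 81 - 90)*91)*(-81) = -3*91*(-81) = -273*(-81) = 22113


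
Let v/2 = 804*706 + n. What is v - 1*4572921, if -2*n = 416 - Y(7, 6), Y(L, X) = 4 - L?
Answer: -3438092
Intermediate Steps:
n = -419/2 (n = -(416 - (4 - 1*7))/2 = -(416 - (4 - 7))/2 = -(416 - 1*(-3))/2 = -(416 + 3)/2 = -½*419 = -419/2 ≈ -209.50)
v = 1134829 (v = 2*(804*706 - 419/2) = 2*(567624 - 419/2) = 2*(1134829/2) = 1134829)
v - 1*4572921 = 1134829 - 1*4572921 = 1134829 - 4572921 = -3438092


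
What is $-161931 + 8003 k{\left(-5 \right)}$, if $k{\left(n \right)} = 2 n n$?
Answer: $238219$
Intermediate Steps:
$k{\left(n \right)} = 2 n^{2}$
$-161931 + 8003 k{\left(-5 \right)} = -161931 + 8003 \cdot 2 \left(-5\right)^{2} = -161931 + 8003 \cdot 2 \cdot 25 = -161931 + 8003 \cdot 50 = -161931 + 400150 = 238219$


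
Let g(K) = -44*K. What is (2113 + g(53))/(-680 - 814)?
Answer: 73/498 ≈ 0.14659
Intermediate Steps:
(2113 + g(53))/(-680 - 814) = (2113 - 44*53)/(-680 - 814) = (2113 - 2332)/(-1494) = -219*(-1/1494) = 73/498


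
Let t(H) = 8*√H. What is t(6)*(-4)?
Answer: -32*√6 ≈ -78.384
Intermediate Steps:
t(6)*(-4) = (8*√6)*(-4) = -32*√6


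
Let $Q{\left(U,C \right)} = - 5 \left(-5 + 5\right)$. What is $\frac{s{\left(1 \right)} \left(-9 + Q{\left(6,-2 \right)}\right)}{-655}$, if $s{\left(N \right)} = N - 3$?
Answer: $- \frac{18}{655} \approx -0.027481$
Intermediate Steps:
$Q{\left(U,C \right)} = 0$ ($Q{\left(U,C \right)} = \left(-5\right) 0 = 0$)
$s{\left(N \right)} = -3 + N$
$\frac{s{\left(1 \right)} \left(-9 + Q{\left(6,-2 \right)}\right)}{-655} = \frac{\left(-3 + 1\right) \left(-9 + 0\right)}{-655} = \left(-2\right) \left(-9\right) \left(- \frac{1}{655}\right) = 18 \left(- \frac{1}{655}\right) = - \frac{18}{655}$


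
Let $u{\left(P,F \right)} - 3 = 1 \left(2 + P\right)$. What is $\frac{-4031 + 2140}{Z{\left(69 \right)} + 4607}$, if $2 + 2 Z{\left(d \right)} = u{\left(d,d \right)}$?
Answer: $- \frac{1891}{4643} \approx -0.40728$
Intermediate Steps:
$u{\left(P,F \right)} = 5 + P$ ($u{\left(P,F \right)} = 3 + 1 \left(2 + P\right) = 3 + \left(2 + P\right) = 5 + P$)
$Z{\left(d \right)} = \frac{3}{2} + \frac{d}{2}$ ($Z{\left(d \right)} = -1 + \frac{5 + d}{2} = -1 + \left(\frac{5}{2} + \frac{d}{2}\right) = \frac{3}{2} + \frac{d}{2}$)
$\frac{-4031 + 2140}{Z{\left(69 \right)} + 4607} = \frac{-4031 + 2140}{\left(\frac{3}{2} + \frac{1}{2} \cdot 69\right) + 4607} = - \frac{1891}{\left(\frac{3}{2} + \frac{69}{2}\right) + 4607} = - \frac{1891}{36 + 4607} = - \frac{1891}{4643}$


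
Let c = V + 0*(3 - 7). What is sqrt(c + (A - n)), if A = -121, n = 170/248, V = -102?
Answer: I*sqrt(859847)/62 ≈ 14.956*I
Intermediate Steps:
n = 85/124 (n = 170*(1/248) = 85/124 ≈ 0.68548)
c = -102 (c = -102 + 0*(3 - 7) = -102 + 0*(-4) = -102 + 0 = -102)
sqrt(c + (A - n)) = sqrt(-102 + (-121 - 1*85/124)) = sqrt(-102 + (-121 - 85/124)) = sqrt(-102 - 15089/124) = sqrt(-27737/124) = I*sqrt(859847)/62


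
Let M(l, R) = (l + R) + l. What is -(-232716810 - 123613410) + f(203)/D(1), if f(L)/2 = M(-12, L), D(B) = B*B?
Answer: 356330578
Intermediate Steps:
D(B) = B²
M(l, R) = R + 2*l (M(l, R) = (R + l) + l = R + 2*l)
f(L) = -48 + 2*L (f(L) = 2*(L + 2*(-12)) = 2*(L - 24) = 2*(-24 + L) = -48 + 2*L)
-(-232716810 - 123613410) + f(203)/D(1) = -(-232716810 - 123613410) + (-48 + 2*203)/(1²) = -37110/(1/(-17106 + (10835 - 3331))) + (-48 + 406)/1 = -37110/(1/(-17106 + 7504)) + 358*1 = -37110/(1/(-9602)) + 358 = -37110/(-1/9602) + 358 = -37110*(-9602) + 358 = 356330220 + 358 = 356330578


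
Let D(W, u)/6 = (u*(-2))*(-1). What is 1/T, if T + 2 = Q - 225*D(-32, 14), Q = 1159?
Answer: -1/36643 ≈ -2.7290e-5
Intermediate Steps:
D(W, u) = 12*u (D(W, u) = 6*((u*(-2))*(-1)) = 6*(-2*u*(-1)) = 6*(2*u) = 12*u)
T = -36643 (T = -2 + (1159 - 2700*14) = -2 + (1159 - 225*168) = -2 + (1159 - 37800) = -2 - 36641 = -36643)
1/T = 1/(-36643) = -1/36643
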